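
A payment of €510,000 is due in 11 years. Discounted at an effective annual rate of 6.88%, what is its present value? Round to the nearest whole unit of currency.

Discount factor = (1+0.0688)^(−11) = 0.480993; PV = 510,000 × 0.480993 = 245,306.6263

€245,307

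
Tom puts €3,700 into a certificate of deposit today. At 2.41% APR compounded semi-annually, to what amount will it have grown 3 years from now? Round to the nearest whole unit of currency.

Periodic rate i = 0.0241/2 = 0.01205; n = 3 × 2 = 6 periods.
3,700 × (1+0.01205)^6 = 3,700 × 1.074513 = 3,975.6994

€3,976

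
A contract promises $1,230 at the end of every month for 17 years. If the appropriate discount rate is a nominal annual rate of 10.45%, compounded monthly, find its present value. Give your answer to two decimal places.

$117,156.84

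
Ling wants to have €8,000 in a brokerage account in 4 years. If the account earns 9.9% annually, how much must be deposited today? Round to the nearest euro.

PV = 8,000 / (1 + 0.099)^4 = 8,000 / 1.458783 = 5,484.0224

€5,484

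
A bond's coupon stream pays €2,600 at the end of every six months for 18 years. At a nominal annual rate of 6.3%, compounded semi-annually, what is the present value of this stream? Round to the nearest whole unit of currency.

€55,514

With 2 periods per year: i = 0.0315, n = 36.
PV = PMT · [1 − (1+i)^(−n)] / i = 2600 · 21.351688 = 55,514.3883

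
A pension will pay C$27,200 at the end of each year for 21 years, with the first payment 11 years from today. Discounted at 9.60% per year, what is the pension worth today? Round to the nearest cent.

PV at t=10 (ordinary 21-year annuity): 27200 × a(21|0.096) = 27200 × 8.897144 = 242,002.3218
Discount back 10 years: 242,002.3218 × (1+0.096)^(−10) = 242,002.3218 × 0.399848 = 96,764.0398

C$96,764.04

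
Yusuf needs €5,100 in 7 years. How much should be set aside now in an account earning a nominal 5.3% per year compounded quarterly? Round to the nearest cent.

Periodic rate i = 0.053/4 = 0.01325; n = 7 × 4 = 28 periods.
Discount factor = (1+0.01325)^(−28) = 0.691727; PV = 5,100 × 0.691727 = 3,527.8087

€3,527.81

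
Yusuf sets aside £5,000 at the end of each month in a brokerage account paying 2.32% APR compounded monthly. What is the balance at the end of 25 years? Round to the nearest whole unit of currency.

£2,030,272

With 12 periods per year: i = 0.00193333, n = 300.
FV = PMT · [(1+i)^n − 1] / i = 5000 · 406.054462 = 2,030,272.3119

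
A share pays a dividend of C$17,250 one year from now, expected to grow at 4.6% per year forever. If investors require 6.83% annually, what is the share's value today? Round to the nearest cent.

C$773,542.60

PV = PMT / (i − g) = 17250 / (0.0683 − 0.046) = 17250 / 0.022300 = 773,542.6009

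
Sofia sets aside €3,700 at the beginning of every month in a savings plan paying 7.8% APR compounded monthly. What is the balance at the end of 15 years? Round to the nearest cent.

€1,266,072.10

With 12 periods per year: i = 0.0065, n = 180.
FV = 3700 × [(1+0.0065)^180 − 1] / 0.0065 × (1+i) = 3700 × 342.181649 = 1,266,072.1011
Payments are at the start of each period, so multiply by (1+i).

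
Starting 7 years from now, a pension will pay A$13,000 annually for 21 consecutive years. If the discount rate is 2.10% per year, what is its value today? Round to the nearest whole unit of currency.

PV at t=6 (ordinary 21-year annuity): 13000 × a(21|0.021) = 13000 × 16.841067 = 218,933.8714
Discount back 6 years: 218,933.8714 × (1+0.021)^(−6) = 218,933.8714 × 0.882766 = 193,267.3555

A$193,267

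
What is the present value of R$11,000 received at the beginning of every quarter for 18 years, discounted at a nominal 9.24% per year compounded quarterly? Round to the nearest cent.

i = 0.0924/4 = 0.0231 per quarter; n = 18·4 = 72.
Annuity factor a(72|0.0231) × (1+i) = 35.735359; PV = 11000 × 35.735359 = 393,088.9442
(Beginning-of-period payments → annuity-due factor ×(1+i).)

R$393,088.94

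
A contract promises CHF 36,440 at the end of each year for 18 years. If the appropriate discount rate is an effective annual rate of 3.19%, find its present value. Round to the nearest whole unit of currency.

CHF 493,221

PV = PMT · [1 − (1+i)^(−n)] / i = 36440 · 13.535158 = 493,221.1662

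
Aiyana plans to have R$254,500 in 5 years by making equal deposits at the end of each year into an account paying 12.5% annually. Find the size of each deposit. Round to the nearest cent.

R$39,664.85

FV-annuity factor = 6.416260; PMT = 254500 / 6.416260 = 39,664.8529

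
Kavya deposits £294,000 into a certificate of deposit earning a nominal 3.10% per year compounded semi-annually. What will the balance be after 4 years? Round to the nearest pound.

£332,496

Periodic rate i = 0.031/2 = 0.0155; n = 4 × 2 = 8 periods.
FV = 294,000 × (1 + 0.0155)^8 = 332,496.2506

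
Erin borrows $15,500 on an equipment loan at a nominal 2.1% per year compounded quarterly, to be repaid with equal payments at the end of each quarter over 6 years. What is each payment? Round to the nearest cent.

$689.07

Periodic rate i = 0.021/4 = 0.00525; n = 6 × 4 = 24 periods.
Annuity-PV factor = 22.494196; PMT = 15500 / 22.494196 = 689.0666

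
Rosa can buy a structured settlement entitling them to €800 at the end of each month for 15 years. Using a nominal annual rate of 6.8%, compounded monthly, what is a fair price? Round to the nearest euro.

With 12 periods per year: i = 0.00566667, n = 180.
PV = 800 × [1 − (1+0.00566667)^(−180)] / 0.00566667 = 800 × 112.652711 = 90,122.1691

€90,122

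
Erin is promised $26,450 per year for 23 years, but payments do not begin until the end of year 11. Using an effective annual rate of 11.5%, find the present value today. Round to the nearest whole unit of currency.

Value one period before first payment (t=10): 26450 × [1 − (1+0.115)^(−23)] / 0.115 = 26450 × 7.984471 = 211,189.2598
PV₀ = 211,189.2598 / (1+0.115)^10 = 211,189.2598 / 2.969947 = 71,108.7680

$71,109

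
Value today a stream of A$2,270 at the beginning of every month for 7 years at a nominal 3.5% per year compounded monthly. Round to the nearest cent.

A$169,393.31

With 12 periods per year: i = 0.00291667, n = 84.
PV = PMT · [1 − (1+i)^(−n)] / i × (1+i) = 2270 · 74.622605 = 169,393.3137
(Beginning-of-period payments → annuity-due factor ×(1+i).)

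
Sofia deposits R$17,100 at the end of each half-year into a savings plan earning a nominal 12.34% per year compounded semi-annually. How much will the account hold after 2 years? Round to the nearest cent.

R$74,994.83

With 2 periods per year: i = 0.0617, n = 4.
FV = 17100 × [(1+0.0617)^4 − 1] / 0.0617 = 17100 × 4.385662 = 74,994.8278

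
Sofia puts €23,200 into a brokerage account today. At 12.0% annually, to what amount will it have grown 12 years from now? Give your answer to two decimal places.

€90,386.64

FV = 23,200 × (1 + 0.12)^12 = 90,386.6430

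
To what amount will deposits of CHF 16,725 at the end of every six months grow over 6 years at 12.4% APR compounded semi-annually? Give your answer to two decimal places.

With 2 periods per year: i = 0.062, n = 12.
Accumulation factor s(12|0.062) = 17.068249; FV = 16725 × 17.068249 = 285,466.4562

CHF 285,466.46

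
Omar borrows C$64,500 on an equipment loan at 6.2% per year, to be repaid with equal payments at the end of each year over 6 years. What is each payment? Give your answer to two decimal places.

Annuity-PV factor = 4.886576; PMT = 64500 / 4.886576 = 13,199.4266

C$13,199.43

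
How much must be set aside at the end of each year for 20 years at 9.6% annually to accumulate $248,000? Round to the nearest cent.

$4,530.74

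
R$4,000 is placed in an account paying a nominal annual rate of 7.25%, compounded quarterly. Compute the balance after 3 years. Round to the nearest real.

i = 0.0725/4 = 0.018125 per quarter; n = 3·4 = 12.
4,000 × (1+0.018125)^12 = 4,000 × 1.240547 = 4,962.1880

R$4,962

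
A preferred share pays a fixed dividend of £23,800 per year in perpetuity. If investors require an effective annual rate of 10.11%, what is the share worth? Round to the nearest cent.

PV = PMT / i = 23800 / 0.1011 = 235,410.4847

£235,410.48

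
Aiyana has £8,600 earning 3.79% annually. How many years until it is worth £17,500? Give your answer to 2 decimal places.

n = ln(17500/8600) / ln(1+0.0379) = ln(2.03488) / 0.037199 = 19.0981 years

19.10 years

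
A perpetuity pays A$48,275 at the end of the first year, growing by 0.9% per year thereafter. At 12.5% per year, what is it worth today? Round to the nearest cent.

PV = PMT / (i − g) = 48275 / (0.125 − 0.009) = 48275 / 0.116000 = 416,163.7931

A$416,163.79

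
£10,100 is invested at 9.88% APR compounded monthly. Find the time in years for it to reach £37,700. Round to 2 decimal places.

13.39 years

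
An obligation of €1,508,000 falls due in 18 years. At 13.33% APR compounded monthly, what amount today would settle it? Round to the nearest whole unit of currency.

With 12 periods per year: i = 0.0111083, n = 216.
PV = 1,508,000 / (1 + 0.0111083)^216 = 1,508,000 / 10.871788 = 138,707.6304

€138,708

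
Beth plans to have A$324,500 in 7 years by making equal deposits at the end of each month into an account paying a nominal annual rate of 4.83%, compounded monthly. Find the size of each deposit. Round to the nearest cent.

A$3,254.46

i = 0.0483/12 = 0.004025 per month; n = 7·12 = 84.
PMT = 324500 / ( [(1+0.004025)^84 − 1] / 0.004025 ) = 324500 / 99.709180 = 3,254.4646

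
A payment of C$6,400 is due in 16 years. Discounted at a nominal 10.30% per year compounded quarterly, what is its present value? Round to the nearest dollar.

i = 0.103/4 = 0.02575 per quarter; n = 16·4 = 64.
PV = FV·(1+i)^(−n) = 6,400 × 0.196491 = 1,257.5415

C$1,258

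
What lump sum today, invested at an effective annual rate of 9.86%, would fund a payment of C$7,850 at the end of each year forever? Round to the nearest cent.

C$79,614.60

PV = PMT / i = 7850 / 0.0986 = 79,614.6045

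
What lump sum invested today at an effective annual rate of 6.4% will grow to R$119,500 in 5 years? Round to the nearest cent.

R$87,631.40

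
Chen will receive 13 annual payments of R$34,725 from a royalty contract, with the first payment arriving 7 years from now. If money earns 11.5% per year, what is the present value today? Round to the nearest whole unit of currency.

Value one period before first payment (t=6): 34725 × [1 − (1+0.115)^(−13)] / 0.115 = 34725 × 6.583482 = 228,611.4162
PV₀ = 228,611.4162 / (1+0.115)^6 = 228,611.4162 / 1.921539 = 118,973.0813

R$118,973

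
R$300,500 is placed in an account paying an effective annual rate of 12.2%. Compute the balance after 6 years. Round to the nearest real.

R$599,517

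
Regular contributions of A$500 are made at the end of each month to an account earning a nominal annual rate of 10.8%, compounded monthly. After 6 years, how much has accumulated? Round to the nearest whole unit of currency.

A$50,343

With 12 periods per year: i = 0.009, n = 72.
FV = 500 × [(1+0.009)^72 − 1] / 0.009 = 500 × 100.686696 = 50,343.3481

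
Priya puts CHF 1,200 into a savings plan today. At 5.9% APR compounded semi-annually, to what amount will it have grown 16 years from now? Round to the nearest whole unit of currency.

CHF 3,042

Periodic rate i = 0.059/2 = 0.0295; n = 16 × 2 = 32 periods.
1,200 × (1+0.0295)^32 = 1,200 × 2.535381 = 3,042.4572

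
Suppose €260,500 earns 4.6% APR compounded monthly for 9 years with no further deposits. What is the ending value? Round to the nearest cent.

With 12 periods per year: i = 0.00383333, n = 108.
FV = 260,500 × (1 + 0.00383333)^108 = 393,787.4841

€393,787.48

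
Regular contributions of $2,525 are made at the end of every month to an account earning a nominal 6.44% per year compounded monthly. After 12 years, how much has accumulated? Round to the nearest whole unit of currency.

i = 0.0644/12 = 0.00536667 per month; n = 12·12 = 144.
FV = 2525 × [(1+0.00536667)^144 − 1] / 0.00536667 = 2525 × 216.400896 = 546,412.2628

$546,412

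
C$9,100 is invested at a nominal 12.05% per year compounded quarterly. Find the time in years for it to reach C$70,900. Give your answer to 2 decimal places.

Periodic rate i = 0.1205/4 = 0.030125.
n = ln(70900/9100) / ln(1+0.030125) = ln(7.79121) / 0.029680 = 69.1707 quarters
= 69.1707/4 years

17.29 years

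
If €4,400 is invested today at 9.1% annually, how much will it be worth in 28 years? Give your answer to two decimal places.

€50,413.37

FV = 4,400 × (1 + 0.091)^28 = 50,413.3657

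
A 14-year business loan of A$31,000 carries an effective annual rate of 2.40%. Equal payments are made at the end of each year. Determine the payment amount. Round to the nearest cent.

Annuity-PV factor = 11.772299; PMT = 31000 / 11.772299 = 2,633.3003

A$2,633.30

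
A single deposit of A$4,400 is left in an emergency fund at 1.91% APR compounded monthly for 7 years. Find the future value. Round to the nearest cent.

i = 0.0191/12 = 0.00159167 per month; n = 7·12 = 84.
FV = PV·(1+i)^n = 4,400 × 1.142928 = 5,028.8848

A$5,028.88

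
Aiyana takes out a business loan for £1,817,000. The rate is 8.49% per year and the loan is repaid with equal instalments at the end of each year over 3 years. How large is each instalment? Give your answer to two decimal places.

Annuity-PV factor = 2.554480; PMT = 1.817e+06 / 2.554480 = 711,299.2417

£711,299.24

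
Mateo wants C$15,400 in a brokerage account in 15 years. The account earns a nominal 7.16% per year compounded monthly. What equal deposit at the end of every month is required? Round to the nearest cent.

C$47.91

With 12 periods per year: i = 0.00596667, n = 180.
FV-annuity factor = 321.408569; PMT = 15400 / 321.408569 = 47.9141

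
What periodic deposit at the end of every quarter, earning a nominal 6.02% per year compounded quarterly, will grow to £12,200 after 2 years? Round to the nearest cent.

£1,446.47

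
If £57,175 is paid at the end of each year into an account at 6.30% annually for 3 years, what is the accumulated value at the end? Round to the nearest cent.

£182,558.00

FV = PMT · [(1+i)^n − 1] / i = 57175 · 3.192969 = 182,558.0026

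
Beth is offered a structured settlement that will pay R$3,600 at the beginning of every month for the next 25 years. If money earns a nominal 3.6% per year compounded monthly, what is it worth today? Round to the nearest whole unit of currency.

i = 0.036/12 = 0.003 per month; n = 25·12 = 300.
PV = 3600 × [1 − (1+0.003)^(−300)] / 0.003 × (1+i) = 3600 × 198.220281 = 713,593.0127
Payments are at the start of each period, so multiply by (1+i).

R$713,593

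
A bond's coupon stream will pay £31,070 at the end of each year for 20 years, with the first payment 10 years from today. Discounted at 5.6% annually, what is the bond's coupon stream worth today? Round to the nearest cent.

£225,503.06

Value one period before first payment (t=9): 31070 × [1 − (1+0.056)^(−20)] / 0.056 = 31070 × 11.851858 = 368,237.2296
Discount back 9 years: 368,237.2296 × (1+0.056)^(−9) = 368,237.2296 × 0.612385 = 225,503.0555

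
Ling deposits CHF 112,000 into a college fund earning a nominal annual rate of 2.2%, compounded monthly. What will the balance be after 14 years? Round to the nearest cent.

CHF 152,355.54

Periodic rate i = 0.022/12 = 0.00183333; n = 14 × 12 = 168 periods.
112,000 × (1+0.00183333)^168 = 112,000 × 1.360317 = 152,355.5422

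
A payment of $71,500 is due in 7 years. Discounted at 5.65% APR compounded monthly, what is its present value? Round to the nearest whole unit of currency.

$48,189

i = 0.0565/12 = 0.00470833 per month; n = 7·12 = 84.
Discount factor = (1+0.00470833)^(−84) = 0.673969; PV = 71,500 × 0.673969 = 48,188.7509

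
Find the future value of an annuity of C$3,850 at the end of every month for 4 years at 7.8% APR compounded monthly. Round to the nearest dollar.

C$216,060

With 12 periods per year: i = 0.0065, n = 48.
Accumulation factor s(48|0.0065) = 56.119397; FV = 3850 × 56.119397 = 216,059.6793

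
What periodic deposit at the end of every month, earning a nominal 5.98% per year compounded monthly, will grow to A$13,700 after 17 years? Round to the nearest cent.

A$38.86

i = 0.0598/12 = 0.00498333 per month; n = 17·12 = 204.
FV-annuity factor = 352.537755; PMT = 13700 / 352.537755 = 38.8611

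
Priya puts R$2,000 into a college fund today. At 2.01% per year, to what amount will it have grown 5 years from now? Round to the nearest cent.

FV = PV·(1+i)^n = 2,000 × 1.104622 = 2,209.2443

R$2,209.24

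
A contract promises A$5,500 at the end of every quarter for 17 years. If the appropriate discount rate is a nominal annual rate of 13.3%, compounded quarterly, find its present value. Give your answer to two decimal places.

A$147,523.84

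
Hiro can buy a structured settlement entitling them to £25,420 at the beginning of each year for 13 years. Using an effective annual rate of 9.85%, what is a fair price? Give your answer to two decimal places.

£199,904.10

PV = 25420 × [1 − (1+0.0985)^(−13)] / 0.0985 × (1+i) = 25420 × 7.864048 = 199,904.0963
(annuity-due: payments at period start, so ×(1+i).)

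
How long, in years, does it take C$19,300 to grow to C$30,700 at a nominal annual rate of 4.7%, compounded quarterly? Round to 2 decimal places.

9.93 years

Periodic rate i = 0.047/4 = 0.01175.
n = ln(30700/19300) / ln(1+0.01175) = ln(1.59067) / 0.011682 = 39.7344 quarters
= 39.7344/4 years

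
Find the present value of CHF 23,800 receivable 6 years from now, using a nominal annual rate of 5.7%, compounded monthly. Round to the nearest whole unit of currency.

With 12 periods per year: i = 0.00475, n = 72.
PV = 23,800 / (1 + 0.00475)^72 = 23,800 / 1.406621 = 16,919.9816

CHF 16,920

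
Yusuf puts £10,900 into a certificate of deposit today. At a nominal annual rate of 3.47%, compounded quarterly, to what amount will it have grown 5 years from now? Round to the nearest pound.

i = 0.0347/4 = 0.008675 per quarter; n = 5·4 = 20.
10,900 × (1+0.008675)^20 = 10,900 × 1.188571 = 12,955.4242

£12,955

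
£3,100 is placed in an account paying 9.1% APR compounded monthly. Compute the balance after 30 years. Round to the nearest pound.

i = 0.091/12 = 0.00758333 per month; n = 30·12 = 360.
FV = 3,100 × (1 + 0.00758333)^360 = 47,044.9203

£47,045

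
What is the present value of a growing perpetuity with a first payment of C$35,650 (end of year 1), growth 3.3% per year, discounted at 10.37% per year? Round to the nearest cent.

C$504,243.28

PV = D₁/(r − g) = 35650/(0.1037 − 0.033) = 504,243.2815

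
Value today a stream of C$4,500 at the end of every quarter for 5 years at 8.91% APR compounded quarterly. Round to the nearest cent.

C$71,991.27

i = 0.0891/4 = 0.022275 per quarter; n = 5·4 = 20.
PV = PMT · [1 − (1+i)^(−n)] / i = 4500 · 15.998060 = 71,991.2692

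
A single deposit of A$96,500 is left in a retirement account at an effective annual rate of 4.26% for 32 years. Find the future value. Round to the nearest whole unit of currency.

A$366,686

96,500 × (1+0.0426)^32 = 96,500 × 3.799855 = 366,686.0365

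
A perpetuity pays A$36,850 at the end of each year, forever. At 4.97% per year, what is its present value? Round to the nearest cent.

A$741,448.69

PV = PMT / i = 36850 / 0.0497 = 741,448.6922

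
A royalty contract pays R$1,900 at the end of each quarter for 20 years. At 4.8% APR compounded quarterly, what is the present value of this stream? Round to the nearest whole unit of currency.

R$97,361

i = 0.048/4 = 0.012 per quarter; n = 20·4 = 80.
PV = PMT · [1 − (1+i)^(−n)] / i = 1900 · 51.242740 = 97,361.2051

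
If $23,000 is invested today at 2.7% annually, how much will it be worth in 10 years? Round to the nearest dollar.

$30,021

23,000 × (1+0.027)^10 = 23,000 × 1.305282 = 30,021.4920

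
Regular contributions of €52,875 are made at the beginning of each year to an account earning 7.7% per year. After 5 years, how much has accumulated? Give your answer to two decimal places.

Accumulation factor s(5|0.077) × (1+i) = 6.280642; FV = 52875 × 6.280642 = 332,088.9257
(Beginning-of-period payments → annuity-due factor ×(1+i).)

€332,088.93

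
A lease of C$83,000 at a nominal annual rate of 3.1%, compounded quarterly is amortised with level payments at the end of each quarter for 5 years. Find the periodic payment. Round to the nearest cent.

C$4,495.96

With 4 periods per year: i = 0.00775, n = 20.
Annuity-PV factor = 18.461023; PMT = 83000 / 18.461023 = 4,495.9589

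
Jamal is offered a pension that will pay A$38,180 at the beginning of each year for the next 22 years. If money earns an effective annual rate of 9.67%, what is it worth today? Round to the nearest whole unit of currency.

A$376,181

Annuity factor a(22|0.0967) × (1+i) = 9.852830; PV = 38180 × 9.852830 = 376,181.0597
Payments are at the start of each period, so multiply by (1+i).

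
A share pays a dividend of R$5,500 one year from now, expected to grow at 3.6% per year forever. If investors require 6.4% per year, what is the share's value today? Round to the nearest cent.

R$196,428.57

PV = PMT / (i − g) = 5500 / (0.064 − 0.036) = 5500 / 0.028000 = 196,428.5714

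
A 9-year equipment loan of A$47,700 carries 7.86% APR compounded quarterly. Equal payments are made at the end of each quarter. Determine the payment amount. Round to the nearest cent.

A$1,860.90

Periodic rate i = 0.0786/4 = 0.01965; n = 9 × 4 = 36 periods.
PMT = 47700 / ( [1 − (1+0.01965)^(−36)] / 0.01965 ) = 47700 / 25.632699 = 1,860.9043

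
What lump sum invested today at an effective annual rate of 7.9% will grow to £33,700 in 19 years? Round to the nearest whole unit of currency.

£7,947

Discount factor = (1+0.079)^(−19) = 0.235826; PV = 33,700 × 0.235826 = 7,947.3521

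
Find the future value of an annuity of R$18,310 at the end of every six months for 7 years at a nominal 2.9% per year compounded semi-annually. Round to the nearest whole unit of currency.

i = 0.029/2 = 0.0145 per half-year; n = 7·2 = 14.
Accumulation factor s(14|0.0145) = 15.399173; FV = 18310 × 15.399173 = 281,958.8600

R$281,959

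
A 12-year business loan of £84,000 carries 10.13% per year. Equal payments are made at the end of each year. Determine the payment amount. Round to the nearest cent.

£12,406.73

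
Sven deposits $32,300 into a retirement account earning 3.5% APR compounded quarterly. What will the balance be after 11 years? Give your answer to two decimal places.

$47,389.12

i = 0.035/4 = 0.00875 per quarter; n = 11·4 = 44.
FV = PV·(1+i)^n = 32,300 × 1.467155 = 47,389.1176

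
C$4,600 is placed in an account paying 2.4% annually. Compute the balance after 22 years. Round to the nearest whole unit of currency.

C$7,751

4,600 × (1+0.024)^22 = 4,600 × 1.684997 = 7,750.9847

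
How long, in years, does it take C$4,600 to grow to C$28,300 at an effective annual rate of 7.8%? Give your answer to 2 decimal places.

24.19 years

(1+i)^n = 28300/4600 = 6.15217, so n = ln 6.15217 / ln 1.078 = 24.1894 years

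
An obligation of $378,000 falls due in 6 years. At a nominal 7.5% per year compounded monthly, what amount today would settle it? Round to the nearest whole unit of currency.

$241,361

With 12 periods per year: i = 0.00625, n = 72.
Discount factor = (1+0.00625)^(−72) = 0.638522; PV = 378,000 × 0.638522 = 241,361.2113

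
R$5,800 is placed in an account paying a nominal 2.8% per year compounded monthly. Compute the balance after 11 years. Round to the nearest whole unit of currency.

With 12 periods per year: i = 0.00233333, n = 132.
FV = PV·(1+i)^n = 5,800 × 1.360213 = 7,889.2348

R$7,889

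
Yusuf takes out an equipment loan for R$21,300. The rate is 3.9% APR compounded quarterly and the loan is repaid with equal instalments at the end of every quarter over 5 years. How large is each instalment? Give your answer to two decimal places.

i = 0.039/4 = 0.00975 per quarter; n = 5·4 = 20.
Annuity-PV factor = 18.091058; PMT = 21300 / 18.091058 = 1,177.3772

R$1,177.38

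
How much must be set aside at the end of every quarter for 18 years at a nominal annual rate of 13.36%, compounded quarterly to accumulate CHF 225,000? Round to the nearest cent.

i = 0.1336/4 = 0.0334 per quarter; n = 18·4 = 72.
FV-annuity factor = 288.906966; PMT = 225000 / 288.906966 = 778.7974

CHF 778.80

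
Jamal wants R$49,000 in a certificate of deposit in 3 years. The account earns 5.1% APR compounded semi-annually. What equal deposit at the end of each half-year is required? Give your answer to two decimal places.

i = 0.051/2 = 0.0255 per half-year; n = 3·2 = 6.
FV-annuity factor = 6.395756; PMT = 49000 / 6.395756 = 7,661.3301

R$7,661.33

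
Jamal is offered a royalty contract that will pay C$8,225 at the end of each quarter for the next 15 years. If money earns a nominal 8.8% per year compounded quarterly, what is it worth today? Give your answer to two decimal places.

Periodic rate i = 0.088/4 = 0.022; n = 15 × 4 = 60 periods.
PV = PMT · [1 − (1+i)^(−n)] / i = 8225 · 33.137017 = 272,551.9655

C$272,551.97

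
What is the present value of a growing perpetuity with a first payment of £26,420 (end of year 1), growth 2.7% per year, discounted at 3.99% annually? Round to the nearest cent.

£2,048,062.02

PV = PMT / (i − g) = 26420 / (0.0399 − 0.027) = 26420 / 0.012900 = 2,048,062.0155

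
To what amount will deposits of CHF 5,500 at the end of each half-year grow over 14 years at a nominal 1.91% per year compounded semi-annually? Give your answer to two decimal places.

CHF 175,600.49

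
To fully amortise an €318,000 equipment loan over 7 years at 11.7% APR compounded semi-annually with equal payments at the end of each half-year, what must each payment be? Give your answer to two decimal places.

i = 0.117/2 = 0.0585 per half-year; n = 7·2 = 14.
PMT = 318000 / ( [1 − (1+0.0585)^(−14)] / 0.0585 ) = 318000 / 9.381928 = 33,894.9535

€33,894.95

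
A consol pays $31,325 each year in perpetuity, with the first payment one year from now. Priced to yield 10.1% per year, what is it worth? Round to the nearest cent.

$310,148.51

PV = PMT / i = 31325 / 0.101 = 310,148.5149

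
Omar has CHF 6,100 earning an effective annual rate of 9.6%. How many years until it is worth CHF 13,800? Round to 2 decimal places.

(1+i)^n = 13800/6100 = 2.26230, so n = ln 2.26230 / ln 1.096 = 8.9059 years

8.91 years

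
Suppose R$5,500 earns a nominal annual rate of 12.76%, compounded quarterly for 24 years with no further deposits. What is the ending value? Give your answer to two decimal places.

R$112,091.71

Periodic rate i = 0.1276/4 = 0.0319; n = 24 × 4 = 96 periods.
FV = PV·(1+i)^n = 5,500 × 20.380310 = 112,091.7075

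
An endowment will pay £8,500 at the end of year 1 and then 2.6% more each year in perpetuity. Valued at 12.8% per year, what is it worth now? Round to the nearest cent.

£83,333.33

PV = PMT / (i − g) = 8500 / (0.128 − 0.026) = 8500 / 0.102000 = 83,333.3333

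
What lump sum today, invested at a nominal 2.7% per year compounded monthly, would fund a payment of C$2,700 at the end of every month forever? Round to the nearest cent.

Periodic rate i = 0.027/12 = 0.00225.
PV = PMT / i = 2700 / 0.00225 = 1,200,000.0000

C$1,200,000.00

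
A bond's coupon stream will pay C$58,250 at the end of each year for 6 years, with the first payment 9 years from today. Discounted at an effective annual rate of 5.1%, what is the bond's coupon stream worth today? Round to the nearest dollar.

C$197,962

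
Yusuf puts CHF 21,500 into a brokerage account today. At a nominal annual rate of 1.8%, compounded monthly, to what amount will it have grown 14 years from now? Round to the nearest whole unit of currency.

Periodic rate i = 0.018/12 = 0.0015; n = 14 × 12 = 168 periods.
FV = 21,500 × (1 + 0.0015)^168 = 27,656.5924

CHF 27,657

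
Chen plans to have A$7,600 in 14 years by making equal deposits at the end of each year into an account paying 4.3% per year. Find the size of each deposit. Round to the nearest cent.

A$407.01

PMT = 7600 / ( [(1+0.043)^14 − 1] / 0.043 ) = 7600 / 18.672931 = 407.0063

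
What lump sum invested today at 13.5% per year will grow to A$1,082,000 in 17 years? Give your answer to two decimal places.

PV = 1,082,000 / (1 + 0.135)^17 = 1,082,000 / 8.608543 = 125,689.0995

A$125,689.10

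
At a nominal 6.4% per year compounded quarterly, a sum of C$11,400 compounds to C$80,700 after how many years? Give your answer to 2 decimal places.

30.82 years

Periodic rate i = 0.064/4 = 0.016.
n = ln(80700/11400) / ln(1+0.016) = ln(7.07895) / 0.015873 = 123.2963 quarters
= 123.2963/4 years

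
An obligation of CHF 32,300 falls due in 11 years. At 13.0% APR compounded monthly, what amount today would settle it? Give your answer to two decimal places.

CHF 7,789.35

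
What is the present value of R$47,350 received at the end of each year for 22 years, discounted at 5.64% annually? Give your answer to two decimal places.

PV = PMT · [1 − (1+i)^(−n)] / i = 47350 · 12.427806 = 588,456.6231

R$588,456.62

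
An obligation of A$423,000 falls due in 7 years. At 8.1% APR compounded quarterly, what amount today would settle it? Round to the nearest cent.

With 4 periods per year: i = 0.02025, n = 28.
Discount factor = (1+0.02025)^(−28) = 0.570447; PV = 423,000 × 0.570447 = 241,298.9716

A$241,298.97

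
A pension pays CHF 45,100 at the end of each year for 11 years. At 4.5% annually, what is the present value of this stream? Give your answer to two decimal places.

CHF 384,654.15

PV = PMT · [1 − (1+i)^(−n)] / i = 45100 · 8.528917 = 384,654.1529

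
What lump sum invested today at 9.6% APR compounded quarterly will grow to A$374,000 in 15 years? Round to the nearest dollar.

With 4 periods per year: i = 0.024, n = 60.
PV = 374,000 / (1 + 0.024)^60 = 374,000 / 4.149516 = 90,131.0030

A$90,131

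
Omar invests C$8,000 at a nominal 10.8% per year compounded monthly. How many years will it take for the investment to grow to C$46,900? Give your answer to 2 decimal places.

16.45 years

Periodic rate i = 0.108/12 = 0.009.
(1+i)^n = 46900/8000 = 5.86250, so n = ln 5.86250 / ln 1.009 = 197.3914 months
= 197.3914/12 years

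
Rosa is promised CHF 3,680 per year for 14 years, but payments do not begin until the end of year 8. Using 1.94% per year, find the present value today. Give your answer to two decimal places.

Value one period before first payment (t=7): 3680 × [1 − (1+0.0194)^(−14)] / 0.0194 = 3680 × 12.157527 = 44,739.7005
Discount back 7 years: 44,739.7005 × (1+0.0194)^(−7) = 44,739.7005 × 0.874153 = 39,109.3563

CHF 39,109.36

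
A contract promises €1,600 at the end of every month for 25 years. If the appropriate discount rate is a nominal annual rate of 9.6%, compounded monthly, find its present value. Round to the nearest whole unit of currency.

Periodic rate i = 0.096/12 = 0.008; n = 25 × 12 = 300 periods.
Annuity factor a(300|0.008) = 113.551453; PV = 1600 × 113.551453 = 181,682.3244

€181,682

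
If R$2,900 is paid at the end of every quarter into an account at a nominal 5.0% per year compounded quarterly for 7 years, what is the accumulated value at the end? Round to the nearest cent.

R$96,510.21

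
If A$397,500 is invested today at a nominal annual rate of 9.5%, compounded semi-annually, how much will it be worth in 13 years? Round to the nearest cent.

A$1,328,440.04

i = 0.095/2 = 0.0475 per half-year; n = 13·2 = 26.
FV = 397,500 × (1 + 0.0475)^26 = 1,328,440.0356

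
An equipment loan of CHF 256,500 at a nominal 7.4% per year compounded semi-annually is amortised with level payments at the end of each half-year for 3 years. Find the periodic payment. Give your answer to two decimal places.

CHF 48,453.60

Periodic rate i = 0.074/2 = 0.037; n = 3 × 2 = 6 periods.
PMT = 256500 / ( [1 − (1+0.037)^(−6)] / 0.037 ) = 256500 / 5.293724 = 48,453.6038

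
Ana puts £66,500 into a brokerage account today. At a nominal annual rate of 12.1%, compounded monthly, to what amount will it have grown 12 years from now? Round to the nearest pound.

£282,007

Periodic rate i = 0.121/12 = 0.0100833; n = 12 × 12 = 144 periods.
66,500 × (1+0.0100833)^144 = 66,500 × 4.240700 = 282,006.5474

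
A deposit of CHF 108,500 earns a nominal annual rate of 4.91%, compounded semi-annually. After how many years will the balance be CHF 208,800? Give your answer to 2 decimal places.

Periodic rate i = 0.0491/2 = 0.02455.
(1+i)^n = 208800/108500 = 1.92442, so n = ln 1.92442 / ln 1.02455 = 26.9910 half-years
= 26.9910/2 years

13.50 years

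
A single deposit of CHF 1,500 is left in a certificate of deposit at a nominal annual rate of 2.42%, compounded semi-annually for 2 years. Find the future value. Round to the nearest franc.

CHF 1,574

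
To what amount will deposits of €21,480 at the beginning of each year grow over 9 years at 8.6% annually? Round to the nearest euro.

€298,699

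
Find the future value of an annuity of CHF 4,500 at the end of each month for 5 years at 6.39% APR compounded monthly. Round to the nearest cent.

CHF 317,132.21

Periodic rate i = 0.0639/12 = 0.005325; n = 5 × 12 = 60 periods.
FV = PMT · [(1+i)^n − 1] / i = 4500 · 70.473824 = 317,132.2083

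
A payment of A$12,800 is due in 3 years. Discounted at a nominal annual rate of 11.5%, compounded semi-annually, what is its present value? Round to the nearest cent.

i = 0.115/2 = 0.0575 per half-year; n = 3·2 = 6.
Discount factor = (1+0.0575)^(−6) = 0.715019; PV = 12,800 × 0.715019 = 9,152.2466

A$9,152.25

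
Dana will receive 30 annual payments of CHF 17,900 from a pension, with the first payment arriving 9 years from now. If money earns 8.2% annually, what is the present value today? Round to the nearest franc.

CHF 105,279

PV at t=8 (ordinary 30-year annuity): 17900 × a(30|0.082) = 17900 × 11.048637 = 197,770.6039
PV₀ = 197,770.6039 / (1+0.082)^8 = 197,770.6039 / 1.878530 = 105,279.4612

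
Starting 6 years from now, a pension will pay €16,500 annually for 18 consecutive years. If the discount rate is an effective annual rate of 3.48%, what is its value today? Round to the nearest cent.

Value one period before first payment (t=5): 16500 × [1 − (1+0.0348)^(−18)] / 0.0348 = 16500 × 13.211576 = 217,991.0102
Discount back 5 years: 217,991.0102 × (1+0.0348)^(−5) = 217,991.0102 × 0.842787 = 183,720.0199

€183,720.02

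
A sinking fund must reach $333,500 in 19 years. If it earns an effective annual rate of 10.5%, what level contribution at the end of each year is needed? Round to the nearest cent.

PMT = 333500 / ( [(1+0.105)^19 − 1] / 0.105 ) = 333500 / 53.964532 = 6,179.9850

$6,179.99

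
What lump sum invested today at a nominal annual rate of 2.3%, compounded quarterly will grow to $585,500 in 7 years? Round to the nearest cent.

i = 0.023/4 = 0.00575 per quarter; n = 7·4 = 28.
PV = FV·(1+i)^(−n) = 585,500 × 0.851685 = 498,661.3915

$498,661.39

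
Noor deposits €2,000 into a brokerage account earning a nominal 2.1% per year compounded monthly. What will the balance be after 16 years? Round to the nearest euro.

With 12 periods per year: i = 0.00175, n = 192.
2,000 × (1+0.00175)^192 = 2,000 × 1.398928 = 2,797.8563

€2,798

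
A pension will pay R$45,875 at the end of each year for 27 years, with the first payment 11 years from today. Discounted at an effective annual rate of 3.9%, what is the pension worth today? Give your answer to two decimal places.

PV at t=10 (ordinary 27-year annuity): 45875 × a(27|0.039) = 45875 × 16.514287 = 757,592.9210
PV₀ = 757,592.9210 / (1+0.039)^10 = 757,592.9210 / 1.466073 = 516,749.9370

R$516,749.94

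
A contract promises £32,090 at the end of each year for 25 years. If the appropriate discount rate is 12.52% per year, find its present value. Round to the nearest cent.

£242,881.57

Annuity factor a(25|0.1252) = 7.568762; PV = 32090 × 7.568762 = 242,881.5650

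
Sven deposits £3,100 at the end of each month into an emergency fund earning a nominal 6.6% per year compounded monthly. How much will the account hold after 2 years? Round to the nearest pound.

£79,301

Periodic rate i = 0.066/12 = 0.0055; n = 2 × 12 = 24 periods.
FV = 3100 × [(1+0.0055)^24 − 1] / 0.0055 = 3100 × 25.581033 = 79,301.2038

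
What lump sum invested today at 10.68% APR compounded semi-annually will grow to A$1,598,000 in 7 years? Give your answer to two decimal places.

A$771,383.56

Periodic rate i = 0.1068/2 = 0.0534; n = 7 × 2 = 14 periods.
PV = 1,598,000 / (1 + 0.0534)^14 = 1,598,000 / 2.071602 = 771,383.5598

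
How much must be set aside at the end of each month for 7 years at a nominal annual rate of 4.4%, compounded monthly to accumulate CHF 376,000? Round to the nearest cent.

CHF 3,830.32

i = 0.044/12 = 0.00366667 per month; n = 7·12 = 84.
PMT = 376000 / ( [(1+0.00366667)^84 − 1] / 0.00366667 ) = 376000 / 98.164019 = 3,830.3240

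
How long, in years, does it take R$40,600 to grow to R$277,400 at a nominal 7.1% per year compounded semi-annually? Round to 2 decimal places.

Periodic rate i = 0.071/2 = 0.0355.
n = ln(277400/40600) / ln(1+0.0355) = ln(6.83251) / 0.034884 = 55.0874 half-years
= 55.0874/2 years

27.54 years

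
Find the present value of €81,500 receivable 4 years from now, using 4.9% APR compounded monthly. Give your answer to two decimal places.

Periodic rate i = 0.049/12 = 0.00408333; n = 4 × 12 = 48 periods.
PV = FV·(1+i)^(−n) = 81,500 × 0.822340 = 67,020.7385

€67,020.74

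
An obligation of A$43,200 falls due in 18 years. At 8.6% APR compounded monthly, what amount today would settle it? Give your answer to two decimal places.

A$9,238.33

i = 0.086/12 = 0.00716667 per month; n = 18·12 = 216.
PV = 43,200 / (1 + 0.00716667)^216 = 43,200 / 4.676170 = 9,238.3300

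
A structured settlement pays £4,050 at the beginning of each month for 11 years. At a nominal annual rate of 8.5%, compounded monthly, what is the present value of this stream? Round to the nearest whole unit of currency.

£349,012

With 12 periods per year: i = 0.00708333, n = 132.
Annuity factor a(132|0.00708333) × (1+i) = 86.175729; PV = 4050 × 86.175729 = 349,011.7009
(annuity-due: payments at period start, so ×(1+i).)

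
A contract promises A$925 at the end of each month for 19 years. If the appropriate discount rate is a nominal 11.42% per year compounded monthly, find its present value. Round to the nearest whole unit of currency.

A$85,983

With 12 periods per year: i = 0.00951667, n = 228.
Annuity factor a(228|0.00951667) = 92.955012; PV = 925 × 92.955012 = 85,983.3861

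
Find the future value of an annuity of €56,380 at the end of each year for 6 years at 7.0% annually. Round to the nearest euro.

FV = 56380 × [(1+0.07)^6 − 1] / 0.07 = 56380 × 7.153291 = 403,302.5320

€403,303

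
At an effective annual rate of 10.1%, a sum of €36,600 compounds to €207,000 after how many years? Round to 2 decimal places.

18.01 years

(1+i)^n = 207000/36600 = 5.65574, so n = ln 5.65574 / ln 1.101 = 18.0076 years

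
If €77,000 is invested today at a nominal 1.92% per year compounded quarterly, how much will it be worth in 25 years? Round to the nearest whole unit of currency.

€124,295

i = 0.0192/4 = 0.0048 per quarter; n = 25·4 = 100.
FV = 77,000 × (1 + 0.0048)^100 = 124,294.9158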